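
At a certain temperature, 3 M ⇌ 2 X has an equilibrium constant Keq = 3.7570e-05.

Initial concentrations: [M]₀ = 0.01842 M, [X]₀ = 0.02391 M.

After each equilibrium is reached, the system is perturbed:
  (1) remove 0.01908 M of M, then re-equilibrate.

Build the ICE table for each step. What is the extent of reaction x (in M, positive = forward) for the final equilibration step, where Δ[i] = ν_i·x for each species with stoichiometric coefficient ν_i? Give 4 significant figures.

x = -1.8446e-05 M

Q₀ = 91.47 vs Keq = 3.7570e-05 ⇒ Q>K, reverse
Step 1:
                    M           X
  Initial     0.01842     0.02391
  Change      0.03575    -0.02383
  Equil       0.05417  7.7277e-05
  solve Keq expr → x = -0.01192; check Q = 3.7570e-05
Then remove 0.01908 M of M.
Step 2:
                    M           X
  Initial     0.03509  7.7277e-05
  Change   5.5339e-05 -3.6893e-05
  Equil       0.03514  4.0384e-05
  solve Keq expr → x = -1.8446e-05; check Q = 3.7570e-05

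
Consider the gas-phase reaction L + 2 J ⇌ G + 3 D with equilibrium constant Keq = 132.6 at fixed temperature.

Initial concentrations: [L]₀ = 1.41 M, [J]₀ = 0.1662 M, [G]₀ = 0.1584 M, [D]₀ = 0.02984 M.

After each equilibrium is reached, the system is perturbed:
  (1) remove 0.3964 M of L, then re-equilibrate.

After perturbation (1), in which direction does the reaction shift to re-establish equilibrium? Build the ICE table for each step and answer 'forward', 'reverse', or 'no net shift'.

Q₀ = 1.0806e-04 vs Keq = 132.6 ⇒ Q<K, forward
Step 1:
                  L         J         G         D
  I            1.41    0.1662    0.1584   0.02984
  C         -0.0805    -0.161    0.0805    0.2415
  E            1.33  0.005203    0.2389    0.2713
  solve Keq expr → x = 0.0805; check Q = 132.6
Then remove 0.3964 M of L.
Step 2:
                  L         J         G         D
  I          0.9331  0.005203    0.2389    0.2713
  C       4.7549e-04 9.5098e-04 -4.7549e-04 -0.001426
  E          0.9336  0.006154    0.2384    0.2699
  solve Keq expr → x = -4.7549e-04; check Q = 132.6

Direction: reverse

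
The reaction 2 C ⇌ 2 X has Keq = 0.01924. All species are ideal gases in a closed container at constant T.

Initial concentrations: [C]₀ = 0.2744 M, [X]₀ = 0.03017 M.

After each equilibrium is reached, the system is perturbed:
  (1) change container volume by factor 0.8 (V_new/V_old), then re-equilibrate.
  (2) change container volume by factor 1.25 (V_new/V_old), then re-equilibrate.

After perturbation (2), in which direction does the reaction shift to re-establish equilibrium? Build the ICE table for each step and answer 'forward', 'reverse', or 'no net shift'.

Direction: no net shift

Q₀ = 0.01209 vs Keq = 0.01924 ⇒ Q<K, forward
Step 1:
                   C          X
  init        0.2744    0.03017
  Δ         -0.00693    0.00693
  eq          0.2675     0.0371
  solve Keq expr → x = 0.003465; check Q = 0.01924
Then change container volume by factor 0.8 (V_new/V_old).
Step 2:
                   C          X
  init        0.3343    0.04638
  Δ                0          0
  eq          0.3343    0.04638
  solve Keq expr → x = 0; check Q = 0.01924
Then change container volume by factor 1.25 (V_new/V_old).
Step 3:
                   C          X
  init        0.2675     0.0371
  Δ                0          0
  eq          0.2675     0.0371
  solve Keq expr → x = 0; check Q = 0.01924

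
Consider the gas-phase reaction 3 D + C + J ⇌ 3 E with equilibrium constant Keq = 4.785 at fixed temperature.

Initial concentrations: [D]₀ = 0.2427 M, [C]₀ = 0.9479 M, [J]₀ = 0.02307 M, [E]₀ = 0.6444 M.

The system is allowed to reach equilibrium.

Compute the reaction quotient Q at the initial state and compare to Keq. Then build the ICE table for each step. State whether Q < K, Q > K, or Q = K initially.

Q₀ = 855.9; Q > K (proceeds reverse)

Q₀ = 855.9 vs Keq = 4.785 ⇒ Q>K, reverse
Step 1:
                   D          C          J          E
  Initial     0.2427     0.9479    0.02307     0.6444
  Change      0.2486    0.08288    0.08288    -0.2486
  Equil       0.4913      1.031      0.106     0.3958
  solve Keq expr → x = -0.08288; check Q = 4.785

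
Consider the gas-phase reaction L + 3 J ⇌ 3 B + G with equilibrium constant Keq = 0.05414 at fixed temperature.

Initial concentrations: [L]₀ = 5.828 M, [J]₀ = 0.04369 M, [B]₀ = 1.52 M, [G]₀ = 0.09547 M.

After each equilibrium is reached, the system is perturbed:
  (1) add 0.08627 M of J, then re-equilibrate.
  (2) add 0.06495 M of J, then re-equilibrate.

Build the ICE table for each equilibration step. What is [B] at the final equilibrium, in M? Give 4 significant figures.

Q₀ = 689.8 vs Keq = 0.05414 ⇒ Q>K, reverse
Step 1:
                  L         J         B         G
  I           5.828   0.04369      1.52   0.09547
  C         0.09034     0.271    -0.271  -0.09034
  E           5.918    0.3147     1.249  0.005127
  solve Keq expr → x = -0.09034; check Q = 0.05414
Then add 0.08627 M of J.
Step 2:
                  L         J         B         G
  I           5.918     0.401     1.249  0.005127
  C       -0.004213  -0.01264   0.01264  0.004213
  E           5.914    0.3884     1.262  0.009339
  solve Keq expr → x = 0.004213; check Q = 0.05414
Then add 0.06495 M of J.
Step 3:
                  L         J         B         G
  I           5.914    0.4533     1.262  0.009339
  C       -0.003979  -0.01194   0.01194  0.003979
  E            5.91    0.4414     1.274   0.01332
  solve Keq expr → x = 0.003979; check Q = 0.05414

[B]_eq = 1.274 M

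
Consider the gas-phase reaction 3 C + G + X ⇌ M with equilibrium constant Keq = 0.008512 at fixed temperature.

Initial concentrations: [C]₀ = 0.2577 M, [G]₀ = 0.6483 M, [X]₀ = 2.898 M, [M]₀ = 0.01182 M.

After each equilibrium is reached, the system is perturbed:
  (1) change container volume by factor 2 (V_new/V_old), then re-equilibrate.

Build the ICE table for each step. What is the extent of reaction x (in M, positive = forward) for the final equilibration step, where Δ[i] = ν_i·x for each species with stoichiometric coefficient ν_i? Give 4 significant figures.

Q₀ = 0.3676 vs Keq = 0.008512 ⇒ Q>K, reverse
Step 1:
                  C         G         X         M
  init       0.2577    0.6483     2.898   0.01182
  Δ         0.03424   0.01141   0.01141  -0.01141
  eq         0.2919    0.6597     2.909 4.0651e-04
  solve Keq expr → x = -0.01141; check Q = 0.008512
Then change container volume by factor 2 (V_new/V_old).
Step 2:
                  C         G         X         M
  init        0.146    0.3299     1.455 2.0326e-04
  Δ       5.7118e-04 1.9039e-04 1.9039e-04 -1.9039e-04
  eq         0.1465      0.33     1.455 1.2862e-05
  solve Keq expr → x = -1.9039e-04; check Q = 0.008512

x = -1.9039e-04 M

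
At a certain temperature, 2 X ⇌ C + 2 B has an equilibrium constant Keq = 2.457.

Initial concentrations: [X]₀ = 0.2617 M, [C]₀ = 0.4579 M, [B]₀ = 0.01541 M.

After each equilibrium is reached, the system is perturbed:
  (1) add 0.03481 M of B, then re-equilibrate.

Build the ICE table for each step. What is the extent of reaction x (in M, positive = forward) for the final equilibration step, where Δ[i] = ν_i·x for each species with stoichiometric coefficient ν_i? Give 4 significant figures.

Q₀ = 0.001588 vs Keq = 2.457 ⇒ Q<K, forward
Step 1:
                    X           C           B
  init         0.2617      0.4579     0.01541
  Δ            -0.173      0.0865       0.173
  eq          0.08869      0.5444      0.1884
  solve Keq expr → x = 0.0865; check Q = 2.457
Then add 0.03481 M of B.
Step 2:
                    X           C           B
  init        0.08869      0.5444      0.2232
  Δ            0.0108   -0.005402     -0.0108
  eq          0.09949       0.539      0.2124
  solve Keq expr → x = -0.005402; check Q = 2.457

x = -0.005402 M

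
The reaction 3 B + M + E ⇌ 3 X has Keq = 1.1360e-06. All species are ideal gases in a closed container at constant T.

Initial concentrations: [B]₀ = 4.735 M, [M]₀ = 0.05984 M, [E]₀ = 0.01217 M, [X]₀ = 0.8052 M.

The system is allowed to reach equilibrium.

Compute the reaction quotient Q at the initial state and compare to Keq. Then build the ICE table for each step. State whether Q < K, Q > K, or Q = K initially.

Q₀ = 6.753; Q > K (proceeds reverse)

Q₀ = 6.753 vs Keq = 1.1360e-06 ⇒ Q>K, reverse
Step 1:
                   B          M          E          X
  Initial      4.735    0.05984    0.01217     0.8052
  Change      0.7797     0.2599     0.2599    -0.7797
  Equil        5.515     0.3197     0.2721     0.0255
  solve Keq expr → x = -0.2599; check Q = 1.1360e-06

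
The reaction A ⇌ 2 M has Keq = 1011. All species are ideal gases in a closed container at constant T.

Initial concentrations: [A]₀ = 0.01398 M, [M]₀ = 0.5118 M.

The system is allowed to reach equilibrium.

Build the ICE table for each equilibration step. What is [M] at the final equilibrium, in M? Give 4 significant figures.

[M]_eq = 0.5392 M

Q₀ = 18.74 vs Keq = 1011 ⇒ Q<K, forward
Step 1:
                   A          M
  Initial    0.01398     0.5118
  Change    -0.01369    0.02738
  Equil   2.8756e-04     0.5392
  solve Keq expr → x = 0.01369; check Q = 1011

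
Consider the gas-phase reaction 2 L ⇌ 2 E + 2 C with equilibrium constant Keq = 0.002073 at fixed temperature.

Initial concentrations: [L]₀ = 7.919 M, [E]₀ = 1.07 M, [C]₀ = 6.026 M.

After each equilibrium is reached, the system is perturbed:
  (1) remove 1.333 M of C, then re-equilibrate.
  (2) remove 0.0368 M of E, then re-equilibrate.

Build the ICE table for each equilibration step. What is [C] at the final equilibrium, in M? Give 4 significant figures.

Q₀ = 0.663 vs Keq = 0.002073 ⇒ Q>K, reverse
Step 1:
                  L         E         C
  init        7.919      1.07     6.026
  Δ          0.9895   -0.9895   -0.9895
  eq          8.908   0.08053     5.037
  solve Keq expr → x = -0.4947; check Q = 0.002073
Then remove 1.333 M of C.
Step 2:
                  L         E         C
  init        8.908   0.08053     3.704
  Δ        -0.02783   0.02783   0.02783
  eq          8.881    0.1084     3.731
  solve Keq expr → x = 0.01391; check Q = 0.002073
Then remove 0.0368 M of E.
Step 3:
                  L         E         C
  init        8.881   0.07156     3.731
  Δ        -0.03536   0.03536   0.03536
  eq          8.845    0.1069     3.767
  solve Keq expr → x = 0.01768; check Q = 0.002073

[C]_eq = 3.767 M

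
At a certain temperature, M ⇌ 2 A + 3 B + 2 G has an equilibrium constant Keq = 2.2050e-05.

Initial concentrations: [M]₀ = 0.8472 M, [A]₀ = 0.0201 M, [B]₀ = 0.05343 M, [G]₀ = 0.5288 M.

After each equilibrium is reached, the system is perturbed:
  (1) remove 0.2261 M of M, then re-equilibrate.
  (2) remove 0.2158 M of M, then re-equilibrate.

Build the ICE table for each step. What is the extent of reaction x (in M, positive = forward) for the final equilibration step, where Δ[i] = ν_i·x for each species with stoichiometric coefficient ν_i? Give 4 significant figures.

Q₀ = 2.0340e-08 vs Keq = 2.2050e-05 ⇒ Q<K, forward
Step 1:
                    M           A           B           G
  Initial      0.8472      0.0201     0.05343      0.5288
  Change     -0.03916     0.07831      0.1175     0.07831
  Equil         0.808     0.09841      0.1709      0.6071
  solve Keq expr → x = 0.03916; check Q = 2.2050e-05
Then remove 0.2261 M of M.
Step 2:
                    M           A           B           G
  Initial      0.5819     0.09841      0.1709      0.6071
  Change     0.003141   -0.006282   -0.009423   -0.006282
  Equil        0.5851     0.09213      0.1615      0.6008
  solve Keq expr → x = -0.003141; check Q = 2.2050e-05
Then remove 0.2158 M of M.
Step 3:
                    M           A           B           G
  Initial      0.3693     0.09213      0.1615      0.6008
  Change     0.004079   -0.008158    -0.01224   -0.008158
  Equil        0.3734     0.08397      0.1492      0.5927
  solve Keq expr → x = -0.004079; check Q = 2.2050e-05

x = -0.004079 M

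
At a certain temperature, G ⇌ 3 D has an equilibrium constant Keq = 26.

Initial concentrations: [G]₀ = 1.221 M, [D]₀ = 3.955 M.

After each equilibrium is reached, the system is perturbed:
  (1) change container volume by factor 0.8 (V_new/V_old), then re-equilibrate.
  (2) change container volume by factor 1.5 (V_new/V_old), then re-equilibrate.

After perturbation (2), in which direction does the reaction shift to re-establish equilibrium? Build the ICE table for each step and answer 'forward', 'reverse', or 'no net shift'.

Q₀ = 50.67 vs Keq = 26 ⇒ Q>K, reverse
Step 1:
                    G           D
  I             1.221       3.955
  C            0.2065     -0.6194
  E             1.427       3.336
  solve Keq expr → x = -0.2065; check Q = 26
Then change container volume by factor 0.8 (V_new/V_old).
Step 2:
                    G           D
  I             1.784        4.17
  C            0.1578     -0.4734
  E             1.942       3.696
  solve Keq expr → x = -0.1578; check Q = 26
Then change container volume by factor 1.5 (V_new/V_old).
Step 3:
                    G           D
  I             1.295       2.464
  C           -0.1972      0.5917
  E             1.098       3.056
  solve Keq expr → x = 0.1972; check Q = 26

Direction: forward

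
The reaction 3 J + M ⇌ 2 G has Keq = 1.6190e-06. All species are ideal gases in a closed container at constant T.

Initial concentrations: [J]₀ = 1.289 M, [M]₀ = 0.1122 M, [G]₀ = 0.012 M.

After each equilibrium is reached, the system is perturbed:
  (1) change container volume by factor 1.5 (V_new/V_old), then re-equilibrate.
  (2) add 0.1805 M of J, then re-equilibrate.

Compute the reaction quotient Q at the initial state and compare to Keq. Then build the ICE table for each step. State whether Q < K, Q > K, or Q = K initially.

Q₀ = 5.9925e-04; Q > K (proceeds reverse)

Q₀ = 5.9925e-04 vs Keq = 1.6190e-06 ⇒ Q>K, reverse
Step 1:
                  J         M         G
  init        1.289    0.1122     0.012
  Δ         0.01702  0.005674  -0.01135
  eq          1.306    0.1179 6.5202e-04
  solve Keq expr → x = -0.005674; check Q = 1.6190e-06
Then change container volume by factor 1.5 (V_new/V_old).
Step 2:
                  J         M         G
  init       0.8707   0.07858 4.3468e-04
  Δ       2.1698e-04 7.2325e-05 -1.4465e-04
  eq         0.8709   0.07865 2.9003e-04
  solve Keq expr → x = -7.2325e-05; check Q = 1.6190e-06
Then add 0.1805 M of J.
Step 3:
                  J         M         G
  init        1.051   0.07865 2.9003e-04
  Δ       -1.4174e-04 -4.7247e-05 9.4494e-05
  eq          1.051   0.07861 3.8452e-04
  solve Keq expr → x = 4.7247e-05; check Q = 1.6190e-06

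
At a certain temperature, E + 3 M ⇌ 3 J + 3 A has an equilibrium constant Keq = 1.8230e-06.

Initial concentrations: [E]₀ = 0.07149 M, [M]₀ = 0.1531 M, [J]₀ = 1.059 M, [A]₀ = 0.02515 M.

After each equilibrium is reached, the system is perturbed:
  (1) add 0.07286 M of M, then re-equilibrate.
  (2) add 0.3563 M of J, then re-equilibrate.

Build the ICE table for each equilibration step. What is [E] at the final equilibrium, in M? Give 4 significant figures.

Q₀ = 0.07364 vs Keq = 1.8230e-06 ⇒ Q>K, reverse
Step 1:
                   E          M          J          A
  init       0.07149     0.1531      1.059    0.02515
  Δ         0.008083    0.02425   -0.02425   -0.02425
  eq         0.07957     0.1773      1.035 9.0056e-04
  solve Keq expr → x = -0.008083; check Q = 1.8230e-06
Then add 0.07286 M of M.
Step 2:
                   E          M          J          A
  init       0.07957     0.2502      1.035 9.0056e-04
  Δ       -1.2234e-04 -3.6701e-04 3.6701e-04 3.6701e-04
  eq         0.07945     0.2498      1.035   0.001268
  solve Keq expr → x = 1.2234e-04; check Q = 1.8230e-06
Then add 0.3563 M of J.
Step 3:
                   E          M          J          A
  init       0.07945     0.2498      1.391   0.001268
  Δ       1.0757e-04 3.2272e-04 -3.2272e-04 -3.2272e-04
  eq         0.07956     0.2502      1.391 9.4485e-04
  solve Keq expr → x = -1.0757e-04; check Q = 1.8230e-06

[E]_eq = 0.07956 M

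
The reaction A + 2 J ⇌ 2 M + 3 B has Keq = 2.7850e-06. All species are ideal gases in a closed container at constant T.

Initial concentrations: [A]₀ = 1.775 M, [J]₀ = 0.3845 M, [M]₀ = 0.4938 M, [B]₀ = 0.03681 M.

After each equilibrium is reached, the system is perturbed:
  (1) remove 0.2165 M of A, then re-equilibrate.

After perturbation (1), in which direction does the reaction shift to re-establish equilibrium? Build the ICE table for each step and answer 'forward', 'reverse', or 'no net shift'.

Q₀ = 4.6346e-05 vs Keq = 2.7850e-06 ⇒ Q>K, reverse
Step 1:
                  A         J         M         B
  I           1.775    0.3845    0.4938   0.03681
  C        0.007239   0.01448  -0.01448  -0.02172
  E           1.782     0.399    0.4793   0.01509
  solve Keq expr → x = -0.007239; check Q = 2.7850e-06
Then remove 0.2165 M of A.
Step 2:
                  A         J         M         B
  I           1.566     0.399    0.4793   0.01509
  C       2.0629e-04 4.1257e-04 -4.1257e-04 -6.1886e-04
  E           1.566    0.3994    0.4789   0.01448
  solve Keq expr → x = -2.0629e-04; check Q = 2.7850e-06

Direction: reverse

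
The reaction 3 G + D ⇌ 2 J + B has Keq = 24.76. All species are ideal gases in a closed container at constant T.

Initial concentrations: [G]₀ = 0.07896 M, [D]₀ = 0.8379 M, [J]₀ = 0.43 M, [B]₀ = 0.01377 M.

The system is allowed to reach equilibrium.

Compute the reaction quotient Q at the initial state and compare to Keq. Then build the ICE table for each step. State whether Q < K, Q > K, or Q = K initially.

Q₀ = 6.172; Q < K (proceeds forward)

Q₀ = 6.172 vs Keq = 24.76 ⇒ Q<K, forward
Step 1:
                    G           D           J           B
  init        0.07896      0.8379        0.43     0.01377
  Δ          -0.02069   -0.006897     0.01379    0.006897
  eq          0.05827       0.831      0.4438     0.02067
  solve Keq expr → x = 0.006897; check Q = 24.76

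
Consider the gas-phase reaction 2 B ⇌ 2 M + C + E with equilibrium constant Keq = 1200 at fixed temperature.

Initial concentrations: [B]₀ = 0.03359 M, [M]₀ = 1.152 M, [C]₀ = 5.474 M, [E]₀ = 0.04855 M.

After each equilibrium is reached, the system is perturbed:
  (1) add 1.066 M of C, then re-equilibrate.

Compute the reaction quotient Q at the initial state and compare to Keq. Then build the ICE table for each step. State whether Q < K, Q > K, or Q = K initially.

Q₀ = 312.6; Q < K (proceeds forward)

Q₀ = 312.6 vs Keq = 1200 ⇒ Q<K, forward
Step 1:
                   B          M          C          E
  I          0.03359      1.152      5.474    0.04855
  C         -0.01492    0.01492   0.007462   0.007462
  E          0.01867      1.167      5.481    0.05601
  solve Keq expr → x = 0.007462; check Q = 1200
Then add 1.066 M of C.
Step 2:
                   B          M          C          E
  I          0.01867      1.167      6.547    0.05601
  C         0.001563  -0.001563 -7.8161e-04 -7.8161e-04
  E          0.02023      1.165      6.547    0.05523
  solve Keq expr → x = -7.8161e-04; check Q = 1200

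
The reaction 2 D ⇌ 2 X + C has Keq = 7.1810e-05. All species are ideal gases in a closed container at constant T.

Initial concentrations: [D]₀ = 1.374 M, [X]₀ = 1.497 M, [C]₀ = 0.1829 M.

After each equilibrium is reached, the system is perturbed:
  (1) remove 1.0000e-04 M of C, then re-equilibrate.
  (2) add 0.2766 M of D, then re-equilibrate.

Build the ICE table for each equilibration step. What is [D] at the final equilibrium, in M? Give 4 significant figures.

[D]_eq = 2.016 M

Q₀ = 0.2171 vs Keq = 7.1810e-05 ⇒ Q>K, reverse
Step 1:
                    D           X           C
  I             1.374       1.497      0.1829
  C            0.3655     -0.3655     -0.1827
  E             1.739       1.132  1.6970e-04
  solve Keq expr → x = -0.1827; check Q = 7.1810e-05
Then remove 1.0000e-04 M of C.
Step 2:
                    D           X           C
  I             1.739       1.132  6.9697e-05
  C       -1.9980e-04  1.9980e-04  9.9901e-05
  E             1.739       1.132  1.6960e-04
  solve Keq expr → x = 9.9901e-05; check Q = 7.1810e-05
Then add 0.2766 M of D.
Step 3:
                    D           X           C
  I             2.016       1.132  1.6960e-04
  C       -1.1632e-04  1.1632e-04  5.8160e-05
  E             2.016       1.132  2.2776e-04
  solve Keq expr → x = 5.8160e-05; check Q = 7.1810e-05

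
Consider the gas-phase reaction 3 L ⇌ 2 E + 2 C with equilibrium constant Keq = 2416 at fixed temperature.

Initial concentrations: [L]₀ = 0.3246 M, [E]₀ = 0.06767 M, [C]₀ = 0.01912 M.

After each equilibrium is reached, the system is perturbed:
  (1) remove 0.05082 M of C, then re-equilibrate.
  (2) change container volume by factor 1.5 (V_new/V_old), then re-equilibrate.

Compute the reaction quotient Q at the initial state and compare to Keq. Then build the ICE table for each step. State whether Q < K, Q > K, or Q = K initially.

Q₀ = 4.8947e-05 vs Keq = 2416 ⇒ Q<K, forward
Step 1:
                   L          E          C
  init        0.3246    0.06767    0.01912
  Δ          -0.3128     0.2085     0.2085
  eq         0.01178     0.2762     0.2277
  solve Keq expr → x = 0.1043; check Q = 2416
Then remove 0.05082 M of C.
Step 2:
                   L          E          C
  init       0.01178     0.2762     0.1768
  Δ        -0.001754    0.00117    0.00117
  eq         0.01003     0.2774      0.178
  solve Keq expr → x = 5.8481e-04; check Q = 2416
Then change container volume by factor 1.5 (V_new/V_old).
Step 3:
                   L          E          C
  init      0.006687     0.1849     0.1187
  Δ       -8.1604e-04 5.4403e-04 5.4403e-04
  eq        0.005871     0.1855     0.1192
  solve Keq expr → x = 2.7201e-04; check Q = 2416

Q₀ = 4.8947e-05; Q < K (proceeds forward)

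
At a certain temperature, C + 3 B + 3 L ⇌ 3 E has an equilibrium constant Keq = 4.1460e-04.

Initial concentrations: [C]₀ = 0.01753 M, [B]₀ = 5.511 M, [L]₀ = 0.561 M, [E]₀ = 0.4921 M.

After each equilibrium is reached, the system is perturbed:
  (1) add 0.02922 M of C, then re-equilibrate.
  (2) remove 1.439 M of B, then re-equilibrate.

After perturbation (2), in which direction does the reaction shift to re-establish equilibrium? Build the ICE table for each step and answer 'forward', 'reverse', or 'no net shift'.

Q₀ = 0.23 vs Keq = 4.1460e-04 ⇒ Q>K, reverse
Step 1:
                   C          B          L          E
  Initial    0.01753      5.511      0.561     0.4921
  Change      0.1022     0.3066     0.3066    -0.3066
  Equil       0.1197      5.818     0.8676     0.1855
  solve Keq expr → x = -0.1022; check Q = 4.1460e-04
Then add 0.02922 M of C.
Step 2:
                   C          B          L          E
  Initial      0.149      5.818     0.8676     0.1855
  Change   -0.003307  -0.009921  -0.009921   0.009921
  Equil       0.1456      5.808     0.8577     0.1954
  solve Keq expr → x = 0.003307; check Q = 4.1460e-04
Then remove 1.439 M of B.
Step 3:
                   C          B          L          E
  Initial     0.1456      4.369     0.8577     0.1954
  Change     0.01222    0.03665    0.03665   -0.03665
  Equil       0.1579      4.405     0.8943     0.1588
  solve Keq expr → x = -0.01222; check Q = 4.1460e-04

Direction: reverse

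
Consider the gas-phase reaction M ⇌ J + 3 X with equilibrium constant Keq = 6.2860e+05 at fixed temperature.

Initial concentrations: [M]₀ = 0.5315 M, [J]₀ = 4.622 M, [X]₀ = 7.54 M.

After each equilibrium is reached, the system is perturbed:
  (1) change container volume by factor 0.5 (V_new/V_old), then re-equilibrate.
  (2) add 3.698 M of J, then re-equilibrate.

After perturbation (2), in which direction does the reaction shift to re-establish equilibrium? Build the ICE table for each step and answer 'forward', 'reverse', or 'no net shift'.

Q₀ = 3728 vs Keq = 6.2860e+05 ⇒ Q<K, forward
Step 1:
                    M           J           X
  Initial      0.5315       4.622        7.54
  Change      -0.5253      0.5253       1.576
  Equil      0.006203       5.147       9.116
  solve Keq expr → x = 0.5253; check Q = 6.2860e+05
Then change container volume by factor 0.5 (V_new/V_old).
Step 2:
                    M           J           X
  Initial     0.01241       10.29       18.23
  Change      0.08211    -0.08211     -0.2463
  Equil       0.09452       10.21       17.99
  solve Keq expr → x = -0.08211; check Q = 6.2860e+05
Then add 3.698 M of J.
Step 3:
                    M           J           X
  Initial     0.09452       13.91       17.99
  Change      0.03189    -0.03189    -0.09568
  Equil        0.1264       13.88       17.89
  solve Keq expr → x = -0.03189; check Q = 6.2860e+05

Direction: reverse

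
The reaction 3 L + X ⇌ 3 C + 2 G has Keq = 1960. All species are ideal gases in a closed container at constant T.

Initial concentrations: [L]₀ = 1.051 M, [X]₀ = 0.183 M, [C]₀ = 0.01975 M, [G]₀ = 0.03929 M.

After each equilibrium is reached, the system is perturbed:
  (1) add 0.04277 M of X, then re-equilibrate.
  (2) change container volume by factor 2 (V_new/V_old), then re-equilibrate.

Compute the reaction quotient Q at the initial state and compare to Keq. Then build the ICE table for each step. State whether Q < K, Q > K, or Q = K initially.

Q₀ = 5.5977e-08 vs Keq = 1960 ⇒ Q<K, forward
Step 1:
                   L          X          C          G
  I            1.051      0.183    0.01975    0.03929
  C          -0.5486    -0.1829     0.5486     0.3658
  E           0.5024 1.2124e-04     0.5684      0.405
  solve Keq expr → x = 0.1829; check Q = 1960
Then add 0.04277 M of X.
Step 2:
                   L          X          C          G
  I           0.5024    0.04289     0.5684      0.405
  C          -0.1264   -0.04212     0.1264    0.08424
  E            0.376 7.7053e-04     0.6947     0.4893
  solve Keq expr → x = 0.04212; check Q = 1960
Then change container volume by factor 2 (V_new/V_old).
Step 3:
                   L          X          C          G
  I            0.188 3.8526e-04     0.3474     0.2446
  C       -5.6795e-04 -1.8932e-04 5.6795e-04 3.7863e-04
  E           0.1874 1.9595e-04     0.3479      0.245
  solve Keq expr → x = 1.8932e-04; check Q = 1960

Q₀ = 5.5977e-08; Q < K (proceeds forward)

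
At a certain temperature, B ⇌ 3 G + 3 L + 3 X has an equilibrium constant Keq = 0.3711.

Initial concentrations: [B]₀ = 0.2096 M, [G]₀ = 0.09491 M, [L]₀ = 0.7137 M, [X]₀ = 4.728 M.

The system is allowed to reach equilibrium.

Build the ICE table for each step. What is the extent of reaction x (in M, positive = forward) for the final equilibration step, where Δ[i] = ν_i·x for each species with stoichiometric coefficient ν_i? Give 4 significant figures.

x = 0.008343 M

Q₀ = 0.1567 vs Keq = 0.3711 ⇒ Q<K, forward
Step 1:
                   B          G          L          X
  I           0.2096    0.09491     0.7137      4.728
  C        -0.008343    0.02503    0.02503    0.02503
  E           0.2013     0.1199     0.7387      4.753
  solve Keq expr → x = 0.008343; check Q = 0.3711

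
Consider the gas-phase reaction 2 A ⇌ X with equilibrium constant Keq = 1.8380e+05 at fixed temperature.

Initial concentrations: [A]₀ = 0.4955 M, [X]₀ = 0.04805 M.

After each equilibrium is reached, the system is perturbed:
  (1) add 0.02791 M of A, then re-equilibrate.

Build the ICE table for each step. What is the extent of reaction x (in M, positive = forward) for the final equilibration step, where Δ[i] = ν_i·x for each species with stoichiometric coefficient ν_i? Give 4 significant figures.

Q₀ = 0.1957 vs Keq = 1.8380e+05 ⇒ Q<K, forward
Step 1:
                   A          X
  I           0.4955    0.04805
  C          -0.4942     0.2471
  E         0.001267     0.2952
  solve Keq expr → x = 0.2471; check Q = 1.8380e+05
Then add 0.02791 M of A.
Step 2:
                   A          X
  I          0.02918     0.2952
  C         -0.02788    0.01394
  E         0.001297     0.3091
  solve Keq expr → x = 0.01394; check Q = 1.8380e+05

x = 0.01394 M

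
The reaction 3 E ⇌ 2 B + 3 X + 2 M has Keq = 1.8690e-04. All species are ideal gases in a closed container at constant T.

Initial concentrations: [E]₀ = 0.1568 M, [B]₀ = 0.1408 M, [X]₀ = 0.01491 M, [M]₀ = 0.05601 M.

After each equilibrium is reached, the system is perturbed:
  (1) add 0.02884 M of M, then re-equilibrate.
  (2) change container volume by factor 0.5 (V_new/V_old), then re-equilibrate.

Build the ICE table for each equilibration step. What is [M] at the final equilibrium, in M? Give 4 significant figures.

Q₀ = 5.3473e-08 vs Keq = 1.8690e-04 ⇒ Q<K, forward
Step 1:
                    E           B           X           M
  Initial      0.1568      0.1408     0.01491     0.05601
  Change     -0.06318     0.04212     0.06318     0.04212
  Equil       0.09362      0.1829     0.07809     0.09813
  solve Keq expr → x = 0.02106; check Q = 1.8690e-04
Then add 0.02884 M of M.
Step 2:
                    E           B           X           M
  Initial     0.09362      0.1829     0.07809       0.127
  Change     0.005788   -0.003858   -0.005788   -0.003858
  Equil       0.09941      0.1791      0.0723      0.1231
  solve Keq expr → x = -0.001929; check Q = 1.8690e-04
Then change container volume by factor 0.5 (V_new/V_old).
Step 3:
                    E           B           X           M
  Initial      0.1988      0.3581      0.1446      0.2462
  Change      0.05617    -0.03745    -0.05617    -0.03745
  Equil         0.255      0.3207     0.08843      0.2088
  solve Keq expr → x = -0.01872; check Q = 1.8690e-04

[M]_eq = 0.2088 M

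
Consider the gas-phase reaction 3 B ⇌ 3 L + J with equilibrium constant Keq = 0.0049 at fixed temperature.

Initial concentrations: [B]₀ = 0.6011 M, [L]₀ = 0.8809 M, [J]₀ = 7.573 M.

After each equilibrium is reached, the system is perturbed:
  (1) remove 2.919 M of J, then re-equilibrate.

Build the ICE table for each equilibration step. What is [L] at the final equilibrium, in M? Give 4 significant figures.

[L]_eq = 0.1391 M

Q₀ = 23.83 vs Keq = 0.0049 ⇒ Q>K, reverse
Step 1:
                   B          L          J
  I           0.6011     0.8809      7.573
  C           0.7617    -0.7617    -0.2539
  E            1.363     0.1192      7.319
  solve Keq expr → x = -0.2539; check Q = 0.0049
Then remove 2.919 M of J.
Step 2:
                   B          L          J
  I            1.363     0.1192        4.4
  C          -0.0199     0.0199   0.006635
  E            1.343     0.1391      4.407
  solve Keq expr → x = 0.006635; check Q = 0.0049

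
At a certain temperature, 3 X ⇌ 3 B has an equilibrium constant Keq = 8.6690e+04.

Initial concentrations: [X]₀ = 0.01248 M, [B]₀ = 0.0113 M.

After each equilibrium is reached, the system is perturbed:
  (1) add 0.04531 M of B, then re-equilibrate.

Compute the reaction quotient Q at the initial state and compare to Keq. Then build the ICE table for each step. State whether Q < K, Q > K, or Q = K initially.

Q₀ = 0.7423; Q < K (proceeds forward)

Q₀ = 0.7423 vs Keq = 8.6690e+04 ⇒ Q<K, forward
Step 1:
                  X         B
  Initial   0.01248    0.0113
  Change   -0.01195   0.01195
  Equil   5.2543e-04   0.02325
  solve Keq expr → x = 0.003985; check Q = 8.6690e+04
Then add 0.04531 M of B.
Step 2:
                  X         B
  Initial 5.2543e-04   0.06856
  Change   0.001001 -0.001001
  Equil    0.001527   0.06756
  solve Keq expr → x = -3.3372e-04; check Q = 8.6690e+04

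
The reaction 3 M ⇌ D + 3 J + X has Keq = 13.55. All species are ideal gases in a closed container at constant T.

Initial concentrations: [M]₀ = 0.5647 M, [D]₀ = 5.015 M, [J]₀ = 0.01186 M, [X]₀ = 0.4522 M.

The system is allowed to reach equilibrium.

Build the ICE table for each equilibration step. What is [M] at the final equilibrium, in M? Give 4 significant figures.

Q₀ = 2.1009e-05 vs Keq = 13.55 ⇒ Q<K, forward
Step 1:
                   M          D          J          X
  Initial     0.5647      5.015    0.01186     0.4522
  Change     -0.3486     0.1162     0.3486     0.1162
  Equil       0.2161      5.131     0.3605     0.5684
  solve Keq expr → x = 0.1162; check Q = 13.55

[M]_eq = 0.2161 M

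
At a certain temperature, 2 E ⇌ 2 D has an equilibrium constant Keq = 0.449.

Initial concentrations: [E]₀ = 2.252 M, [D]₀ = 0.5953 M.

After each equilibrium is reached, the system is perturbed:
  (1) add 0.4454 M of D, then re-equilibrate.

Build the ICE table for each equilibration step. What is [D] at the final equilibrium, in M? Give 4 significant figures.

Q₀ = 0.06988 vs Keq = 0.449 ⇒ Q<K, forward
Step 1:
                  E         D
  init        2.252    0.5953
  Δ         -0.5471    0.5471
  eq          1.705     1.142
  solve Keq expr → x = 0.2736; check Q = 0.449
Then add 0.4454 M of D.
Step 2:
                  E         D
  init        1.705     1.588
  Δ          0.2667   -0.2667
  eq          1.972     1.321
  solve Keq expr → x = -0.1333; check Q = 0.449

[D]_eq = 1.321 M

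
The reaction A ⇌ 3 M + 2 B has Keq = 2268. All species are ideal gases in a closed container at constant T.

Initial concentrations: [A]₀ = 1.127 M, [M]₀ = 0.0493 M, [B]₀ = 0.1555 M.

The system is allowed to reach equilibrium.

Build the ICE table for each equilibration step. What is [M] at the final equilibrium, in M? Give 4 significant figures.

Q₀ = 2.5709e-06 vs Keq = 2268 ⇒ Q<K, forward
Step 1:
                   A          M          B
  init         1.127     0.0493     0.1555
  Δ           -1.053      3.158      2.105
  eq         0.07435      3.207      2.261
  solve Keq expr → x = 1.053; check Q = 2268

[M]_eq = 3.207 M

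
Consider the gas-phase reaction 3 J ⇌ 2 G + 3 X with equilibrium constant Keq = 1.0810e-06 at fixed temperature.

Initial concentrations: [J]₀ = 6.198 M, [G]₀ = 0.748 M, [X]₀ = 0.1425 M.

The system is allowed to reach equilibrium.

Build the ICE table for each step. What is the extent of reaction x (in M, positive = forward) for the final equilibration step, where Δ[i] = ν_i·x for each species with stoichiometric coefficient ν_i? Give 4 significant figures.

x = -0.02052 M

Q₀ = 6.7998e-06 vs Keq = 1.0810e-06 ⇒ Q>K, reverse
Step 1:
                    J           G           X
  Initial       6.198       0.748      0.1425
  Change      0.06155    -0.04103    -0.06155
  Equil          6.26       0.707     0.08095
  solve Keq expr → x = -0.02052; check Q = 1.0810e-06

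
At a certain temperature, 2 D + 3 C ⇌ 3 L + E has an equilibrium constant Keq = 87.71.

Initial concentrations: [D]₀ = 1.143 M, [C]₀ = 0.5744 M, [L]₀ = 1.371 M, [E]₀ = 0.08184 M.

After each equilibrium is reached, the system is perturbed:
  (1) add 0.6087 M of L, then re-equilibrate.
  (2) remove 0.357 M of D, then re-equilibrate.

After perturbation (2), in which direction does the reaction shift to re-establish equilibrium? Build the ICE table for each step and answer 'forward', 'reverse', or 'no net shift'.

Direction: reverse

Q₀ = 0.8518 vs Keq = 87.71 ⇒ Q<K, forward
Step 1:
                  D         C         L         E
  init        1.143    0.5744     1.371   0.08184
  Δ         -0.2255   -0.3383    0.3383    0.1128
  eq         0.9175    0.2361     1.709    0.1946
  solve Keq expr → x = 0.1128; check Q = 87.71
Then add 0.6087 M of L.
Step 2:
                  D         C         L         E
  init       0.9175    0.2361     2.318    0.1946
  Δ         0.03829   0.05744  -0.05744  -0.01915
  eq         0.9558    0.2936     2.261    0.1755
  solve Keq expr → x = -0.01915; check Q = 87.71
Then remove 0.357 M of D.
Step 3:
                  D         C         L         E
  init       0.5988    0.2936     2.261    0.1755
  Δ          0.0422    0.0633   -0.0633   -0.0211
  eq          0.641    0.3568     2.197    0.1544
  solve Keq expr → x = -0.0211; check Q = 87.71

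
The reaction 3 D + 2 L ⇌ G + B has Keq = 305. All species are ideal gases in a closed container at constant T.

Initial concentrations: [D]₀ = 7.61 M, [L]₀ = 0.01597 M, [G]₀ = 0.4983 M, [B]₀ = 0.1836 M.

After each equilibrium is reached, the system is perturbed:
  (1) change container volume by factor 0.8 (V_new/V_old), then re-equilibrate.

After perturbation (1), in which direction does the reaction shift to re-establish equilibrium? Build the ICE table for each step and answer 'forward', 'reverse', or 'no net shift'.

Q₀ = 0.814 vs Keq = 305 ⇒ Q<K, forward
Step 1:
                  D         L         G         B
  init         7.61   0.01597    0.4983    0.1836
  Δ        -0.02268  -0.01512  0.007559  0.007559
  eq          7.587 8.5198e-04    0.5059    0.1912
  solve Keq expr → x = 0.007559; check Q = 305
Then change container volume by factor 0.8 (V_new/V_old).
Step 2:
                  D         L         G         B
  init        9.484  0.001065    0.6323    0.2389
  Δ       -4.5383e-04 -3.0255e-04 1.5128e-04 1.5128e-04
  eq          9.484 7.6242e-04    0.6325    0.2391
  solve Keq expr → x = 1.5128e-04; check Q = 305

Direction: forward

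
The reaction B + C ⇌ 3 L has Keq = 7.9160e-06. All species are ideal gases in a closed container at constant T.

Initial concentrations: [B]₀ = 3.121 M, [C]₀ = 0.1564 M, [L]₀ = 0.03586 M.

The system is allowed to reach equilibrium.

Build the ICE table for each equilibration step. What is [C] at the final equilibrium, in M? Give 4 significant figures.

Q₀ = 9.4471e-05 vs Keq = 7.9160e-06 ⇒ Q>K, reverse
Step 1:
                   B          C          L
  init         3.121     0.1564    0.03586
  Δ         0.006646   0.006646   -0.01994
  eq           3.128      0.163    0.01592
  solve Keq expr → x = -0.006646; check Q = 7.9160e-06

[C]_eq = 0.163 M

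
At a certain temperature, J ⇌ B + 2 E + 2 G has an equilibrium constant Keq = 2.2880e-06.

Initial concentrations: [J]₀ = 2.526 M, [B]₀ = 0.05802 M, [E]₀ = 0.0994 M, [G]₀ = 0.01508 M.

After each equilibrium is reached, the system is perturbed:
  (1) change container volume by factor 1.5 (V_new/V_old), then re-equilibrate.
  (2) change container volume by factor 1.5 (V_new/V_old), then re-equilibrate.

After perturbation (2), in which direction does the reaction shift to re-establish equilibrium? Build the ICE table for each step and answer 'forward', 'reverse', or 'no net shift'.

Direction: forward

Q₀ = 5.1608e-08 vs Keq = 2.2880e-06 ⇒ Q<K, forward
Step 1:
                    J           B           E           G
  I             2.526     0.05802      0.0994     0.01508
  C          -0.02198     0.02198     0.04395     0.04395
  E             2.504        0.08      0.1434     0.05903
  solve Keq expr → x = 0.02198; check Q = 2.2880e-06
Then change container volume by factor 1.5 (V_new/V_old).
Step 2:
                    J           B           E           G
  I             1.669     0.05333     0.09557     0.03936
  C           -0.0121      0.0121      0.0242      0.0242
  E             1.657     0.06543      0.1198     0.06356
  solve Keq expr → x = 0.0121; check Q = 2.2880e-06
Then change container volume by factor 1.5 (V_new/V_old).
Step 3:
                    J           B           E           G
  I             1.105     0.04362     0.07985     0.04237
  C          -0.01153     0.01153     0.02307     0.02307
  E             1.093     0.05515      0.1029     0.06544
  solve Keq expr → x = 0.01153; check Q = 2.2880e-06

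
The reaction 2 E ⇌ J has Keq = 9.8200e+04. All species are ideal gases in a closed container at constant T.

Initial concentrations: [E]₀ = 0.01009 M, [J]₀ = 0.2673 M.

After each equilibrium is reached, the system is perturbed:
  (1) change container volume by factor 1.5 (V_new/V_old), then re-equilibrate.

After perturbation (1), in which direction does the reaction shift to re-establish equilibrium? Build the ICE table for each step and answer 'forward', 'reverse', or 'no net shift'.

Q₀ = 2626 vs Keq = 9.8200e+04 ⇒ Q<K, forward
Step 1:
                    E           J
  init        0.01009      0.2673
  Δ         -0.008427    0.004214
  eq         0.001663      0.2715
  solve Keq expr → x = 0.004214; check Q = 9.8200e+04
Then change container volume by factor 1.5 (V_new/V_old).
Step 2:
                    E           J
  init       0.001109       0.181
  Δ        2.4867e-04 -1.2434e-04
  eq         0.001357      0.1809
  solve Keq expr → x = -1.2434e-04; check Q = 9.8200e+04

Direction: reverse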